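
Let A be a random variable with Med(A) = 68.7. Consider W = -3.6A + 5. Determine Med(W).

A linear map preserves order up to sign, so Med(W) = a·Med(A) + b = (-3.6)·68.7 + 5 = -242.32.

Med(W) = -242.32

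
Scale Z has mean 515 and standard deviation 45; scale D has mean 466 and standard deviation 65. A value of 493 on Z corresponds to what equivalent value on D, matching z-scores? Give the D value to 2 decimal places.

z = (493 − 515)/45 ≈ -0.4889.
D = 466 + z·65 = 466 + (493 − 515)·65/45 ≈ 434.22.

D = 434.22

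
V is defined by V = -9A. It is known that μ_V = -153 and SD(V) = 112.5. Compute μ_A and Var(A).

μ_A = 17, Var(A) = 156.25

From V = -9A: μ_V = a·μ_A + b, so μ_A = (μ_V − b)/a = (-153 − 0)/(-9) = 17.
Var(V) = 112.5² = 12656.25.
Var(V) = a²·Var(A), so Var(A) = 12656.25/(-9)² = 156.25.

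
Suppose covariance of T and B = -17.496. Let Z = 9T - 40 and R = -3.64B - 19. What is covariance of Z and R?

covariance of Z and R = a·c·covariance of T and B = 9·(-3.64)·(-17.496) = 573.16896. Additive constants drop out.

covariance of Z and R = 573.16896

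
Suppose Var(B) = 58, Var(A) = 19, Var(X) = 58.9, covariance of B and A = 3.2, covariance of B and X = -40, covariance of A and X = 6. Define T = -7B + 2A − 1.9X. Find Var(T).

Var(T) = a²·Var(B) + b²·Var(A) + c²·Var(X) + 2ab·covariance of B and A + 2ac·covariance of B and X + 2bc·covariance of A and X, with a = -7, b = 2, c = -1.9.
= 2842 + 76 + 212.629 + (-89.6) + (-1064) + (-45.6)
= 1931.429.

Var(T) = 1931.429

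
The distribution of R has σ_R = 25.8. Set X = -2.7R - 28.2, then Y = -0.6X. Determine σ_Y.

σ_X = |-2.7|·25.8 = 69.66.
σ_Y = |-0.6|·69.66 = 41.796.

σ_Y = 41.796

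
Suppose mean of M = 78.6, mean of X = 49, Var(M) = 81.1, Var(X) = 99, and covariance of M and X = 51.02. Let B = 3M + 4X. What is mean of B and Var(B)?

mean of B = 3·mean of M + 4·mean of X = 3·78.6 + 4·49 = 431.8.
Var(B) = a²·Var(M) + b²·Var(X) + 2ab·covariance of M and X with a = 3, b = 4.
= 3²·81.1 + 4²·99 + 2·3·4·51.02
= 729.9 + 1584 + 1224.48 = 3538.38.

mean of B = 431.8, Var(B) = 3538.38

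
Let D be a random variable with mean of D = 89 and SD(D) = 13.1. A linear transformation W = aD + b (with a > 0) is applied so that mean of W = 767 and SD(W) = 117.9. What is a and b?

a = 9, b = -34

SD(W) = a·SD(D) (a > 0), so a = 117.9/13.1 = 9.
mean of W = a·mean of D + b, so b = 767 − 9·89 = -34.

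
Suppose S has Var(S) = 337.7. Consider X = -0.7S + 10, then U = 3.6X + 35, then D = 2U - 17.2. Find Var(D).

Var(D) = 8578.12032

Var(X) = (-0.7)²·337.7 = 165.473.
Var(U) = 3.6²·165.473 = 2144.53008.
Var(D) = 2²·2144.53008 = 8578.12032.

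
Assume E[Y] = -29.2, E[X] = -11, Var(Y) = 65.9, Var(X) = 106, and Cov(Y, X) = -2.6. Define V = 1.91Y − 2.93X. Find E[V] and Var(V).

E[V] = -23.542, Var(V) = 1179.50995

E[V] = 1.91·E[Y] + (-2.93)·E[X] = 1.91·(-29.2) + (-2.93)·(-11) = -23.542.
Var(V) = a²·Var(Y) + b²·Var(X) + 2ab·Cov(Y, X) with a = 1.91, b = -2.93.
= 1.91²·65.9 + (-2.93)²·106 + 2·1.91·(-2.93)·(-2.6)
= 240.40979 + 909.9994 + 29.10076 = 1179.50995.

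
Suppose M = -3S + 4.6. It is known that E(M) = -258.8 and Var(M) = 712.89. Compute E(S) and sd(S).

From M = -3S + 4.6: E(M) = a·E(S) + b, so E(S) = (E(M) − b)/a = (-258.8 − 4.6)/(-3) = 87.8.
sd(M) = √712.89 = 26.7.
sd(M) = |a|·sd(S), so sd(S) = 26.7/|-3| = 8.9.

E(S) = 87.8, sd(S) = 8.9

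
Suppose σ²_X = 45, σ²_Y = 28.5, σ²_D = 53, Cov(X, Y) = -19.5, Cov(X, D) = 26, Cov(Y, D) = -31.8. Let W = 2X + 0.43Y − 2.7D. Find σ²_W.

σ²_W = a²·σ²_X + b²·σ²_Y + c²·σ²_D + 2ab·Cov(X, Y) + 2ac·Cov(X, D) + 2bc·Cov(Y, D), with a = 2, b = 0.43, c = -2.7.
= 180 + 5.26965 + 386.37 + (-33.54) + (-280.8) + 73.8396
= 331.13925.

σ²_W = 331.13925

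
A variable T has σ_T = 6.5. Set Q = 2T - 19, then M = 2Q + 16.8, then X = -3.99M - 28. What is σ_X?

σ_Q = |2|·6.5 = 13.
σ_M = |2|·13 = 26.
σ_X = |-3.99|·26 = 103.74.

σ_X = 103.74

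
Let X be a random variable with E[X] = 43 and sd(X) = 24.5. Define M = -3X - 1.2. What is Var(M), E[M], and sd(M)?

M = -3X - 1.2 is linear with a = -3, b = -1.2.
Var(X) = 24.5² = 600.25.
Var(M) = a²·Var(X) = (-3)²·600.25 = 5402.25 (the additive constant -1.2 does not affect variance).
E[M] = a·E[X] + b = (-3)·43 + (-1.2) = -130.2.
sd(M) = |a|·sd(X) = |-3|·24.5 = 73.5.

Var(M) = 5402.25, E[M] = -130.2, sd(M) = 73.5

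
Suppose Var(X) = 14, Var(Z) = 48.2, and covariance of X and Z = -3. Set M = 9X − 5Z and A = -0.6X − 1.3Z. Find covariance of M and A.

By bilinearity, covariance of M and A = ac·Var(X) + bd·Var(Z) + (ad+bc)·covariance of X and Z, with a=9, b=-5, c=-0.6, d=-1.3.
ac·Var(X) = 9·(-0.6)·14 = -75.6
bd·Var(Z) = (-5)·(-1.3)·48.2 = 313.3
(ad+bc)·covariance of X and Z = (-8.7)·(-3) = 26.1
covariance of M and A = -75.6 + 313.3 + 26.1 = 263.8.

covariance of M and A = 263.8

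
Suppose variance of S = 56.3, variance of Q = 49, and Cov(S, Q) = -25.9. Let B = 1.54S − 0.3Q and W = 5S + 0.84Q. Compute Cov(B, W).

Cov(B, W) = 426.50776

By bilinearity, Cov(B, W) = ac·variance of S + bd·variance of Q + (ad+bc)·Cov(S, Q), with a=1.54, b=-0.3, c=5, d=0.84.
ac·variance of S = 1.54·5·56.3 = 433.51
bd·variance of Q = (-0.3)·0.84·49 = -12.348
(ad+bc)·Cov(S, Q) = (-0.2064)·(-25.9) = 5.34576
Cov(B, W) = 433.51 + (-12.348) + 5.34576 = 426.50776.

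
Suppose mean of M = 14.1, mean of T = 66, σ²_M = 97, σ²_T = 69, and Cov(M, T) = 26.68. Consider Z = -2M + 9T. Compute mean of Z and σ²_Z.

mean of Z = 565.8, σ²_Z = 5016.52

mean of Z = (-2)·mean of M + 9·mean of T = (-2)·14.1 + 9·66 = 565.8.
σ²_Z = a²·σ²_M + b²·σ²_T + 2ab·Cov(M, T) with a = -2, b = 9.
= (-2)²·97 + 9²·69 + 2·(-2)·9·26.68
= 388 + 5589 + (-960.48) = 5016.52.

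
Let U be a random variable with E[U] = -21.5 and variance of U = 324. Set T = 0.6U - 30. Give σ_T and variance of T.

T = 0.6U - 30 is linear with a = 0.6, b = -30.
σ_U = √324 = 18.
σ_T = |a|·σ_U = |0.6|·18 = 10.8.
variance of T = a²·variance of U = 0.6²·324 = 116.64 (the additive constant -30 does not affect variance).

σ_T = 10.8, variance of T = 116.64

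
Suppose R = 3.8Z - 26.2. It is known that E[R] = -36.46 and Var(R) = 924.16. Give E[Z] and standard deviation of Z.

From R = 3.8Z - 26.2: E[R] = a·E[Z] + b, so E[Z] = (E[R] − b)/a = (-36.46 − (-26.2))/3.8 = -2.7.
standard deviation of R = √924.16 = 30.4.
standard deviation of R = |a|·standard deviation of Z, so standard deviation of Z = 30.4/|3.8| = 8.

E[Z] = -2.7, standard deviation of Z = 8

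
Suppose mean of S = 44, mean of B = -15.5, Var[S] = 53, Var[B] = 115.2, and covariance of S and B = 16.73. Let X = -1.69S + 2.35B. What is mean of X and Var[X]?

mean of X = (-1.69)·mean of S + 2.35·mean of B = (-1.69)·44 + 2.35·(-15.5) = -110.785.
Var[X] = a²·Var[S] + b²·Var[B] + 2ab·covariance of S and B with a = -1.69, b = 2.35.
= (-1.69)²·53 + 2.35²·115.2 + 2·(-1.69)·2.35·16.73
= 151.3733 + 636.192 + (-132.88639) = 654.67891.

mean of X = -110.785, Var[X] = 654.67891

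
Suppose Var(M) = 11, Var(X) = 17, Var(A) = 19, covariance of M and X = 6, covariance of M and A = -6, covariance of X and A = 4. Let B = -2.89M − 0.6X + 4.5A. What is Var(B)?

Var(B) = 638.0111

Var(B) = a²·Var(M) + b²·Var(X) + c²·Var(A) + 2ab·covariance of M and X + 2ac·covariance of M and A + 2bc·covariance of X and A, with a = -2.89, b = -0.6, c = 4.5.
= 91.8731 + 6.12 + 384.75 + 20.808 + 156.06 + (-21.6)
= 638.0111.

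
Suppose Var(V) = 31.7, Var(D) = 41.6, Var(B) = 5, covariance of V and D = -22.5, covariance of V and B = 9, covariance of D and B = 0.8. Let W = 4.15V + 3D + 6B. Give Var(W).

Var(W) = 1017.10325

Var(W) = a²·Var(V) + b²·Var(D) + c²·Var(B) + 2ab·covariance of V and D + 2ac·covariance of V and B + 2bc·covariance of D and B, with a = 4.15, b = 3, c = 6.
= 545.95325 + 374.4 + 180 + (-560.25) + 448.2 + 28.8
= 1017.10325.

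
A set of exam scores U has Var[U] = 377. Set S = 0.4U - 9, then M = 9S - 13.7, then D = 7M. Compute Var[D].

Var[D] = 239410.08

Var[S] = 0.4²·377 = 60.32.
Var[M] = 9²·60.32 = 4885.92.
Var[D] = 7²·4885.92 = 239410.08.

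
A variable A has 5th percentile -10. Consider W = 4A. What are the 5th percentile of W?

Since a = 4 > 0 the transformation is increasing, so the 5th percentile of W = a·(P_{5} of A) + b = 4·(-10) = -40.

5th percentile of W = -40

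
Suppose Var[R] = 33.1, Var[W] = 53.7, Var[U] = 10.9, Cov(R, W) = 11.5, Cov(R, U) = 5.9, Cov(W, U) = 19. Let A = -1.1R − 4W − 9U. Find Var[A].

Var[A] = a²·Var[R] + b²·Var[W] + c²·Var[U] + 2ab·Cov(R, W) + 2ac·Cov(R, U) + 2bc·Cov(W, U), with a = -1.1, b = -4, c = -9.
= 40.051 + 859.2 + 882.9 + 101.2 + 116.82 + 1368
= 3368.171.

Var[A] = 3368.171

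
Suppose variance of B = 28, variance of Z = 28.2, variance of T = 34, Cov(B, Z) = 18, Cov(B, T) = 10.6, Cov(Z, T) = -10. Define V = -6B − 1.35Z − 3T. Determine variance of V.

variance of V = 1957.5945

variance of V = a²·variance of B + b²·variance of Z + c²·variance of T + 2ab·Cov(B, Z) + 2ac·Cov(B, T) + 2bc·Cov(Z, T), with a = -6, b = -1.35, c = -3.
= 1008 + 51.3945 + 306 + 291.6 + 381.6 + (-81)
= 1957.5945.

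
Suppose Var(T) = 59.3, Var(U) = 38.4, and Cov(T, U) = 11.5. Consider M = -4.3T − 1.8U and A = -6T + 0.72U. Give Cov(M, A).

Cov(M, A) = 1568.7696

By bilinearity, Cov(M, A) = ac·Var(T) + bd·Var(U) + (ad+bc)·Cov(T, U), with a=-4.3, b=-1.8, c=-6, d=0.72.
ac·Var(T) = (-4.3)·(-6)·59.3 = 1529.94
bd·Var(U) = (-1.8)·0.72·38.4 = -49.7664
(ad+bc)·Cov(T, U) = (7.704)·11.5 = 88.596
Cov(M, A) = 1529.94 + (-49.7664) + 88.596 = 1568.7696.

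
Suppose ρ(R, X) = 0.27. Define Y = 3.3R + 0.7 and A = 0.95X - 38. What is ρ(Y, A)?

Linear rescalings preserve correlation up to sign; here the slopes 3.3 and 0.95 have the same sign, so ρ(Y, A) = ρ(R, X) = 0.27.

ρ(Y, A) = 0.27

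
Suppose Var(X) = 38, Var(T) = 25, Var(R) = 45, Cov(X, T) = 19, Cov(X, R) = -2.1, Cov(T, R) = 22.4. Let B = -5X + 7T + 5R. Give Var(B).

Var(B) = 3643

Var(B) = a²·Var(X) + b²·Var(T) + c²·Var(R) + 2ab·Cov(X, T) + 2ac·Cov(X, R) + 2bc·Cov(T, R), with a = -5, b = 7, c = 5.
= 950 + 1225 + 1125 + (-1330) + 105 + 1568
= 3643.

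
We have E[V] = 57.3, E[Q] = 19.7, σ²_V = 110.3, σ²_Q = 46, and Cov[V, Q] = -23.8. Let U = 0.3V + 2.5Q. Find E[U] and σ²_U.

E[U] = 0.3·E[V] + 2.5·E[Q] = 0.3·57.3 + 2.5·19.7 = 66.44.
σ²_U = a²·σ²_V + b²·σ²_Q + 2ab·Cov[V, Q] with a = 0.3, b = 2.5.
= 0.3²·110.3 + 2.5²·46 + 2·0.3·2.5·(-23.8)
= 9.927 + 287.5 + (-35.7) = 261.727.

E[U] = 66.44, σ²_U = 261.727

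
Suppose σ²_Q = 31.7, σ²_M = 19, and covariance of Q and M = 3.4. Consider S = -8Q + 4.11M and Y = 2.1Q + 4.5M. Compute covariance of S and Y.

covariance of S and Y = -274.2096

By bilinearity, covariance of S and Y = ac·σ²_Q + bd·σ²_M + (ad+bc)·covariance of Q and M, with a=-8, b=4.11, c=2.1, d=4.5.
ac·σ²_Q = (-8)·2.1·31.7 = -532.56
bd·σ²_M = 4.11·4.5·19 = 351.405
(ad+bc)·covariance of Q and M = (-27.369)·3.4 = -93.0546
covariance of S and Y = -532.56 + 351.405 + (-93.0546) = -274.2096.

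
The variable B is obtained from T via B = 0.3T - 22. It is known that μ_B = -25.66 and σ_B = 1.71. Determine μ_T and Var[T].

μ_T = -12.2, Var[T] = 32.49

From B = 0.3T - 22: μ_B = a·μ_T + b, so μ_T = (μ_B − b)/a = (-25.66 − (-22))/0.3 = -12.2.
Var[B] = 1.71² = 2.9241.
Var[B] = a²·Var[T], so Var[T] = 2.9241/0.3² = 32.49.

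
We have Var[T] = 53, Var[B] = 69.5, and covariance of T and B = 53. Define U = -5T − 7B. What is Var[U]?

Var[U] = a²·Var[T] + b²·Var[B] + 2ab·covariance of T and B with a = -5, b = -7.
= (-5)²·53 + (-7)²·69.5 + 2·(-5)·(-7)·53
= 1325 + 3405.5 + 3710 = 8440.5.

Var[U] = 8440.5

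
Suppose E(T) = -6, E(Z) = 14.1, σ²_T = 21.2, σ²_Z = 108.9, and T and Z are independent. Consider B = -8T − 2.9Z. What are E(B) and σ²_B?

E(B) = (-8)·E(T) + (-2.9)·E(Z) = (-8)·(-6) + (-2.9)·14.1 = 7.11.
σ²_B = a²·σ²_T + b²·σ²_Z + 2ab·Cov(T, Z) with a = -8, b = -2.9.
Independence gives Cov(T, Z) = 0.
= (-8)²·21.2 + (-2.9)²·108.9 + 2·(-8)·(-2.9)·0
= 1356.8 + 915.849 + 0 = 2272.649.

E(B) = 7.11, σ²_B = 2272.649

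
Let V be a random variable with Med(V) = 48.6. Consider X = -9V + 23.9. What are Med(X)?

A linear map preserves order up to sign, so Med(X) = a·Med(V) + b = (-9)·48.6 + 23.9 = -413.5.

Med(X) = -413.5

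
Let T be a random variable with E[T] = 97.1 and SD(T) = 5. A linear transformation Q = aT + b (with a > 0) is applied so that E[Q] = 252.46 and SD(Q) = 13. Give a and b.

a = 2.6, b = 0

SD(Q) = a·SD(T) (a > 0), so a = 13/5 = 2.6.
E[Q] = a·E[T] + b, so b = 252.46 − 2.6·97.1 = 0.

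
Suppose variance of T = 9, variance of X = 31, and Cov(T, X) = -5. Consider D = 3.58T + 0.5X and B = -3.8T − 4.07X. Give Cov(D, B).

Cov(D, B) = -103.168

By bilinearity, Cov(D, B) = ac·variance of T + bd·variance of X + (ad+bc)·Cov(T, X), with a=3.58, b=0.5, c=-3.8, d=-4.07.
ac·variance of T = 3.58·(-3.8)·9 = -122.436
bd·variance of X = 0.5·(-4.07)·31 = -63.085
(ad+bc)·Cov(T, X) = (-16.4706)·(-5) = 82.353
Cov(D, B) = -122.436 + (-63.085) + 82.353 = -103.168.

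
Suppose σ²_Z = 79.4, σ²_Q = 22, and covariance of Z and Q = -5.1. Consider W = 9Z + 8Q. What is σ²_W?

σ²_W = a²·σ²_Z + b²·σ²_Q + 2ab·covariance of Z and Q with a = 9, b = 8.
= 9²·79.4 + 8²·22 + 2·9·8·(-5.1)
= 6431.4 + 1408 + (-734.4) = 7105.

σ²_W = 7105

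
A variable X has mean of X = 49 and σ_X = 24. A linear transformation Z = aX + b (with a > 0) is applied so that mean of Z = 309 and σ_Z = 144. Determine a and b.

a = 6, b = 15

σ_Z = a·σ_X (a > 0), so a = 144/24 = 6.
mean of Z = a·mean of X + b, so b = 309 − 6·49 = 15.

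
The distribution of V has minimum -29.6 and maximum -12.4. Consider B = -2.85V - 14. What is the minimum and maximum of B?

min(B) = 21.34, max(B) = 70.36

a = -2.85 < 0, so order reverses: min(B) = a·max(V)+b = (-2.85)·(-12.4) + (-14) = 21.34; max(B) = a·min(V)+b = (-2.85)·(-29.6) + (-14) = 70.36.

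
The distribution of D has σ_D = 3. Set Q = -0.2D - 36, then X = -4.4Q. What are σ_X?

σ_X = 2.64

σ_Q = |-0.2|·3 = 0.6.
σ_X = |-4.4|·0.6 = 2.64.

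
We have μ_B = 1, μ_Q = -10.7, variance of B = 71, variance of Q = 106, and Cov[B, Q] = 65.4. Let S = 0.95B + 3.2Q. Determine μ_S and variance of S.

μ_S = -33.29, variance of S = 1547.1495

μ_S = 0.95·μ_B + 3.2·μ_Q = 0.95·1 + 3.2·(-10.7) = -33.29.
variance of S = a²·variance of B + b²·variance of Q + 2ab·Cov[B, Q] with a = 0.95, b = 3.2.
= 0.95²·71 + 3.2²·106 + 2·0.95·3.2·65.4
= 64.0775 + 1085.44 + 397.632 = 1547.1495.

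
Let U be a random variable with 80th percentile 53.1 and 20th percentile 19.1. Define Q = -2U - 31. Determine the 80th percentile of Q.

Since a = -2 < 0 the transformation is decreasing, reversing order: the 80th percentile of Q corresponds to the 20th percentile of U.
So P_{80}(Q) = a·P_{20}(U) + b = (-2)·19.1 + (-31) = -69.2.

80th percentile of Q = -69.2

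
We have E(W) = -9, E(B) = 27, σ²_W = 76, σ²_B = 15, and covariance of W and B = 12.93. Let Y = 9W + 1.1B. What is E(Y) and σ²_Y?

E(Y) = 9·E(W) + 1.1·E(B) = 9·(-9) + 1.1·27 = -51.3.
σ²_Y = a²·σ²_W + b²·σ²_B + 2ab·covariance of W and B with a = 9, b = 1.1.
= 9²·76 + 1.1²·15 + 2·9·1.1·12.93
= 6156 + 18.15 + 256.014 = 6430.164.

E(Y) = -51.3, σ²_Y = 6430.164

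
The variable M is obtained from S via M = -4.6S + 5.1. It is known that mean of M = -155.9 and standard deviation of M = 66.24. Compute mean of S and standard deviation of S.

mean of S = 35, standard deviation of S = 14.4

From M = -4.6S + 5.1: mean of M = a·mean of S + b, so mean of S = (mean of M − b)/a = (-155.9 − 5.1)/(-4.6) = 35.
standard deviation of M = |a|·standard deviation of S, so standard deviation of S = 66.24/|-4.6| = 14.4.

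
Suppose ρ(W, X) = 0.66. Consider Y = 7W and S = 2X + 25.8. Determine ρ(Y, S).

Linear rescalings preserve correlation up to sign; here the slopes 7 and 2 have the same sign, so ρ(Y, S) = ρ(W, X) = 0.66.

ρ(Y, S) = 0.66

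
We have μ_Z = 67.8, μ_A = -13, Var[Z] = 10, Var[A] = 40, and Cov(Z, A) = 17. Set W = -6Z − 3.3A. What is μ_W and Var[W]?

μ_W = -363.9, Var[W] = 1468.8

μ_W = (-6)·μ_Z + (-3.3)·μ_A = (-6)·67.8 + (-3.3)·(-13) = -363.9.
Var[W] = a²·Var[Z] + b²·Var[A] + 2ab·Cov(Z, A) with a = -6, b = -3.3.
= (-6)²·10 + (-3.3)²·40 + 2·(-6)·(-3.3)·17
= 360 + 435.6 + 673.2 = 1468.8.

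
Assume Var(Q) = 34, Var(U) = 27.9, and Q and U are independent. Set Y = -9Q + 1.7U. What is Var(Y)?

Var(Y) = 2834.631

Var(Y) = a²·Var(Q) + b²·Var(U) + 2ab·Cov(Q, U) with a = -9, b = 1.7.
Independence gives Cov(Q, U) = 0.
= (-9)²·34 + 1.7²·27.9 + 2·(-9)·1.7·0
= 2754 + 80.631 + 0 = 2834.631.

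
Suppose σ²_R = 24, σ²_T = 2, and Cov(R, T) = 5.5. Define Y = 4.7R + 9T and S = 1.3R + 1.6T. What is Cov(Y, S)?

Cov(Y, S) = 281.15

By bilinearity, Cov(Y, S) = ac·σ²_R + bd·σ²_T + (ad+bc)·Cov(R, T), with a=4.7, b=9, c=1.3, d=1.6.
ac·σ²_R = 4.7·1.3·24 = 146.64
bd·σ²_T = 9·1.6·2 = 28.8
(ad+bc)·Cov(R, T) = (19.22)·5.5 = 105.71
Cov(Y, S) = 146.64 + 28.8 + 105.71 = 281.15.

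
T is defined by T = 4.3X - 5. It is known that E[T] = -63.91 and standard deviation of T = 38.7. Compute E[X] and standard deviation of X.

From T = 4.3X - 5: E[T] = a·E[X] + b, so E[X] = (E[T] − b)/a = (-63.91 − (-5))/4.3 = -13.7.
standard deviation of T = |a|·standard deviation of X, so standard deviation of X = 38.7/|4.3| = 9.

E[X] = -13.7, standard deviation of X = 9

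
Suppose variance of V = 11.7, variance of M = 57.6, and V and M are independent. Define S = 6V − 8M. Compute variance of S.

variance of S = 4107.6

variance of S = a²·variance of V + b²·variance of M + 2ab·covariance of V and M with a = 6, b = -8.
Independence gives covariance of V and M = 0.
= 6²·11.7 + (-8)²·57.6 + 2·6·(-8)·0
= 421.2 + 3686.4 + 0 = 4107.6.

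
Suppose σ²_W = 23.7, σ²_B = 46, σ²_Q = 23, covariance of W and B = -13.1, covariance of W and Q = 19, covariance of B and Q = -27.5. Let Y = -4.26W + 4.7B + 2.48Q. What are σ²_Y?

σ²_Y = a²·σ²_W + b²·σ²_B + c²·σ²_Q + 2ab·covariance of W and B + 2ac·covariance of W and Q + 2bc·covariance of B and Q, with a = -4.26, b = 4.7, c = 2.48.
= 430.09812 + 1016.14 + 141.4592 + 524.5764 + (-401.4624) + (-641.08)
= 1069.73132.

σ²_Y = 1069.73132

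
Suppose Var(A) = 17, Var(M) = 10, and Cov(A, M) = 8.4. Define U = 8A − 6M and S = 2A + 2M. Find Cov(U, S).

By bilinearity, Cov(U, S) = ac·Var(A) + bd·Var(M) + (ad+bc)·Cov(A, M), with a=8, b=-6, c=2, d=2.
ac·Var(A) = 8·2·17 = 272
bd·Var(M) = (-6)·2·10 = -120
(ad+bc)·Cov(A, M) = (4)·8.4 = 33.6
Cov(U, S) = 272 + (-120) + 33.6 = 185.6.

Cov(U, S) = 185.6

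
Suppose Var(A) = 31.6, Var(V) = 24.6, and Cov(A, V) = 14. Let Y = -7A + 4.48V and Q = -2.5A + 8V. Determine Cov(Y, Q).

By bilinearity, Cov(Y, Q) = ac·Var(A) + bd·Var(V) + (ad+bc)·Cov(A, V), with a=-7, b=4.48, c=-2.5, d=8.
ac·Var(A) = (-7)·(-2.5)·31.6 = 553
bd·Var(V) = 4.48·8·24.6 = 881.664
(ad+bc)·Cov(A, V) = (-67.2)·14 = -940.8
Cov(Y, Q) = 553 + 881.664 + (-940.8) = 493.864.

Cov(Y, Q) = 493.864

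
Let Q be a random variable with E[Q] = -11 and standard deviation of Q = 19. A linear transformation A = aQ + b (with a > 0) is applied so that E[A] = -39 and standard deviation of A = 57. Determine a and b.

standard deviation of A = a·standard deviation of Q (a > 0), so a = 57/19 = 3.
E[A] = a·E[Q] + b, so b = -39 − 3·(-11) = -6.

a = 3, b = -6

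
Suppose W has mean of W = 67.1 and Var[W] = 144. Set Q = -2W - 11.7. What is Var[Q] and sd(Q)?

Q = -2W - 11.7 is linear with a = -2, b = -11.7.
Var[Q] = a²·Var[W] = (-2)²·144 = 576 (the additive constant -11.7 does not affect variance).
sd(W) = √144 = 12.
sd(Q) = |a|·sd(W) = |-2|·12 = 24.

Var[Q] = 576, sd(Q) = 24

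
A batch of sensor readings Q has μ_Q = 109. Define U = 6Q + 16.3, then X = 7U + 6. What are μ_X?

μ_X = 4698.1

μ_U = 6·109 + 16.3 = 670.3.
μ_X = 7·670.3 + 6 = 4698.1.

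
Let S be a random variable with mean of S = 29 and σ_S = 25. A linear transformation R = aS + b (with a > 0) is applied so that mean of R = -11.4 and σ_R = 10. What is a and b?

a = 0.4, b = -23

σ_R = a·σ_S (a > 0), so a = 10/25 = 0.4.
mean of R = a·mean of S + b, so b = -11.4 − 0.4·29 = -23.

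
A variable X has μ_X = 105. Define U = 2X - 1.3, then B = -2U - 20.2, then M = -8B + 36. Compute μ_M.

μ_U = 2·105 + (-1.3) = 208.7.
μ_B = (-2)·208.7 + (-20.2) = -437.6.
μ_M = (-8)·(-437.6) + 36 = 3536.8.

μ_M = 3536.8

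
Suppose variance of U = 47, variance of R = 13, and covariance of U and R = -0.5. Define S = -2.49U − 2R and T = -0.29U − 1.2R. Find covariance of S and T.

covariance of S and T = 63.3547

By bilinearity, covariance of S and T = ac·variance of U + bd·variance of R + (ad+bc)·covariance of U and R, with a=-2.49, b=-2, c=-0.29, d=-1.2.
ac·variance of U = (-2.49)·(-0.29)·47 = 33.9387
bd·variance of R = (-2)·(-1.2)·13 = 31.2
(ad+bc)·covariance of U and R = (3.568)·(-0.5) = -1.784
covariance of S and T = 33.9387 + 31.2 + (-1.784) = 63.3547.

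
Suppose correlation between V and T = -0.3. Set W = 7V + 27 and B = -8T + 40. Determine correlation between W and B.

Linear rescalings preserve |correlation|; the slopes 7 and -8 have opposite signs, so the correlation flips sign: correlation between W and B = −correlation between V and T = 0.3.

correlation between W and B = 0.3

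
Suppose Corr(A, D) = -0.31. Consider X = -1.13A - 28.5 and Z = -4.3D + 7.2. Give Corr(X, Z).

Linear rescalings preserve correlation up to sign; here the slopes -1.13 and -4.3 have the same sign, so Corr(X, Z) = Corr(A, D) = -0.31.

Corr(X, Z) = -0.31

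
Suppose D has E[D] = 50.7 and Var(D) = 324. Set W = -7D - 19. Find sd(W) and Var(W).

W = -7D - 19 is linear with a = -7, b = -19.
sd(D) = √324 = 18.
sd(W) = |a|·sd(D) = |-7|·18 = 126.
Var(W) = a²·Var(D) = (-7)²·324 = 15876 (the additive constant -19 does not affect variance).

sd(W) = 126, Var(W) = 15876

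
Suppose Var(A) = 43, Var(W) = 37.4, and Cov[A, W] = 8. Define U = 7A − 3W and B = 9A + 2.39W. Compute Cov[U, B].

By bilinearity, Cov[U, B] = ac·Var(A) + bd·Var(W) + (ad+bc)·Cov[A, W], with a=7, b=-3, c=9, d=2.39.
ac·Var(A) = 7·9·43 = 2709
bd·Var(W) = (-3)·2.39·37.4 = -268.158
(ad+bc)·Cov[A, W] = (-10.27)·8 = -82.16
Cov[U, B] = 2709 + (-268.158) + (-82.16) = 2358.682.

Cov[U, B] = 2358.682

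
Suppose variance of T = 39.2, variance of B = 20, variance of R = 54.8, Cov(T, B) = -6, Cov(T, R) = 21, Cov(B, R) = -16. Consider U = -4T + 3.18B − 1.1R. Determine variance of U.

variance of U = 1345.132

variance of U = a²·variance of T + b²·variance of B + c²·variance of R + 2ab·Cov(T, B) + 2ac·Cov(T, R) + 2bc·Cov(B, R), with a = -4, b = 3.18, c = -1.1.
= 627.2 + 202.248 + 66.308 + 152.64 + 184.8 + 111.936
= 1345.132.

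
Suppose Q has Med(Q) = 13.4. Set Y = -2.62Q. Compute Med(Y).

A linear map preserves order up to sign, so Med(Y) = a·Med(Q) + b = (-2.62)·13.4 = -35.108.

Med(Y) = -35.108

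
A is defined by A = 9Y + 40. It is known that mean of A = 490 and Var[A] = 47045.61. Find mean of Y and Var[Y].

From A = 9Y + 40: mean of A = a·mean of Y + b, so mean of Y = (mean of A − b)/a = (490 − 40)/9 = 50.
Var[A] = a²·Var[Y], so Var[Y] = 47045.61/9² = 580.81.

mean of Y = 50, Var[Y] = 580.81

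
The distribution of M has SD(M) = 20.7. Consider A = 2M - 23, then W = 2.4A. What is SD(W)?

SD(A) = |2|·20.7 = 41.4.
SD(W) = |2.4|·41.4 = 99.36.

SD(W) = 99.36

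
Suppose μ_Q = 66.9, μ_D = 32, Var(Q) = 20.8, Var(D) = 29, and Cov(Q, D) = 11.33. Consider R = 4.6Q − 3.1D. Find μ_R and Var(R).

μ_R = 208.54, Var(R) = 395.6864

μ_R = 4.6·μ_Q + (-3.1)·μ_D = 4.6·66.9 + (-3.1)·32 = 208.54.
Var(R) = a²·Var(Q) + b²·Var(D) + 2ab·Cov(Q, D) with a = 4.6, b = -3.1.
= 4.6²·20.8 + (-3.1)²·29 + 2·4.6·(-3.1)·11.33
= 440.128 + 278.69 + (-323.1316) = 395.6864.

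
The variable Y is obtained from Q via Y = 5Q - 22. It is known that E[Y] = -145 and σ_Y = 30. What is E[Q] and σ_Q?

E[Q] = -24.6, σ_Q = 6

From Y = 5Q - 22: E[Y] = a·E[Q] + b, so E[Q] = (E[Y] − b)/a = (-145 − (-22))/5 = -24.6.
σ_Y = |a|·σ_Q, so σ_Q = 30/|5| = 6.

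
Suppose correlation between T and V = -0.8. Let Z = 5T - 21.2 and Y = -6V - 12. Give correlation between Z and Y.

correlation between Z and Y = 0.8

Linear rescalings preserve |correlation|; the slopes 5 and -6 have opposite signs, so the correlation flips sign: correlation between Z and Y = −correlation between T and V = 0.8.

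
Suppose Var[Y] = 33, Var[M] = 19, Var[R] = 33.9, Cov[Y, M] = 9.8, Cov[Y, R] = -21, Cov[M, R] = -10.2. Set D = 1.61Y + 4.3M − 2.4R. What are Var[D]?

Var[D] = a²·Var[Y] + b²·Var[M] + c²·Var[R] + 2ab·Cov[Y, M] + 2ac·Cov[Y, R] + 2bc·Cov[M, R], with a = 1.61, b = 4.3, c = -2.4.
= 85.5393 + 351.31 + 195.264 + 135.6908 + 162.288 + 210.528
= 1140.6201.

Var[D] = 1140.6201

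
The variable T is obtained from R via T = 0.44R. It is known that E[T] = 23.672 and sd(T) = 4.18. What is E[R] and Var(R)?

From T = 0.44R: E[T] = a·E[R] + b, so E[R] = (E[T] − b)/a = (23.672 − 0)/0.44 = 53.8.
Var(T) = 4.18² = 17.4724.
Var(T) = a²·Var(R), so Var(R) = 17.4724/0.44² = 90.25.

E[R] = 53.8, Var(R) = 90.25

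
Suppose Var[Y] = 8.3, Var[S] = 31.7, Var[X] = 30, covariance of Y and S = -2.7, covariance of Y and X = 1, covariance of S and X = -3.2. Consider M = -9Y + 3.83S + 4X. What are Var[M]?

Var[M] = 1633.39413

Var[M] = a²·Var[Y] + b²·Var[S] + c²·Var[X] + 2ab·covariance of Y and S + 2ac·covariance of Y and X + 2bc·covariance of S and X, with a = -9, b = 3.83, c = 4.
= 672.3 + 465.00413 + 480 + 186.138 + (-72) + (-98.048)
= 1633.39413.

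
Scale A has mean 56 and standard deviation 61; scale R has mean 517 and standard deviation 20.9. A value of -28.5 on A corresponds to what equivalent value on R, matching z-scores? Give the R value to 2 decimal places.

z = (-28.5 − 56)/61 ≈ -1.3852.
R = 517 + z·20.9 = 517 + (-28.5 − 56)·20.9/61 ≈ 488.05.

R = 488.05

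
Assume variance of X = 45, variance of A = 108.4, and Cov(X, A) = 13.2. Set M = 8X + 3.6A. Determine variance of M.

variance of M = a²·variance of X + b²·variance of A + 2ab·Cov(X, A) with a = 8, b = 3.6.
= 8²·45 + 3.6²·108.4 + 2·8·3.6·13.2
= 2880 + 1404.864 + 760.32 = 5045.184.

variance of M = 5045.184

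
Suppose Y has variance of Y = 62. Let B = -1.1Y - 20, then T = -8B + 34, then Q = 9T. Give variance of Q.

variance of B = (-1.1)²·62 = 75.02.
variance of T = (-8)²·75.02 = 4801.28.
variance of Q = 9²·4801.28 = 388903.68.

variance of Q = 388903.68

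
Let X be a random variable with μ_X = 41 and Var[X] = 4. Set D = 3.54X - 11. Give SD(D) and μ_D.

SD(D) = 7.08, μ_D = 134.14

D = 3.54X - 11 is linear with a = 3.54, b = -11.
SD(X) = √4 = 2.
SD(D) = |a|·SD(X) = |3.54|·2 = 7.08.
μ_D = a·μ_X + b = 3.54·41 + (-11) = 134.14.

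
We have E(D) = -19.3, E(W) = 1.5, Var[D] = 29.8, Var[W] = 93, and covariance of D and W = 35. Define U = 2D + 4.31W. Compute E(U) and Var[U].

E(U) = -32.135, Var[U] = 2450.1773

E(U) = 2·E(D) + 4.31·E(W) = 2·(-19.3) + 4.31·1.5 = -32.135.
Var[U] = a²·Var[D] + b²·Var[W] + 2ab·covariance of D and W with a = 2, b = 4.31.
= 2²·29.8 + 4.31²·93 + 2·2·4.31·35
= 119.2 + 1727.5773 + 603.4 = 2450.1773.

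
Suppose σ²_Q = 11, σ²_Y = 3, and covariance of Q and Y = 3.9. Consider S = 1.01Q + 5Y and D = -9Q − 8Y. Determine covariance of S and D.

By bilinearity, covariance of S and D = ac·σ²_Q + bd·σ²_Y + (ad+bc)·covariance of Q and Y, with a=1.01, b=5, c=-9, d=-8.
ac·σ²_Q = 1.01·(-9)·11 = -99.99
bd·σ²_Y = 5·(-8)·3 = -120
(ad+bc)·covariance of Q and Y = (-53.08)·3.9 = -207.012
covariance of S and D = -99.99 + (-120) + (-207.012) = -427.002.

covariance of S and D = -427.002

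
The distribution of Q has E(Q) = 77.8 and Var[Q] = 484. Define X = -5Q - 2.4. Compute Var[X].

Var[X] = 12100

X = -5Q - 2.4 is linear with a = -5, b = -2.4.
Var[X] = a²·Var[Q] = (-5)²·484 = 12100 (the additive constant -2.4 does not affect variance).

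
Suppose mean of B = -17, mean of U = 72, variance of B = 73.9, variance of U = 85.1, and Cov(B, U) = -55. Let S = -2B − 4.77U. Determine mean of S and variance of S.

mean of S = (-2)·mean of B + (-4.77)·mean of U = (-2)·(-17) + (-4.77)·72 = -309.44.
variance of S = a²·variance of B + b²·variance of U + 2ab·Cov(B, U) with a = -2, b = -4.77.
= (-2)²·73.9 + (-4.77)²·85.1 + 2·(-2)·(-4.77)·(-55)
= 295.6 + 1936.27179 + (-1049.4) = 1182.47179.

mean of S = -309.44, variance of S = 1182.47179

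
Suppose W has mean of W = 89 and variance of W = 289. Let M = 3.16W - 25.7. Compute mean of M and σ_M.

M = 3.16W - 25.7 is linear with a = 3.16, b = -25.7.
mean of M = a·mean of W + b = 3.16·89 + (-25.7) = 255.54.
σ_W = √289 = 17.
σ_M = |a|·σ_W = |3.16|·17 = 53.72.

mean of M = 255.54, σ_M = 53.72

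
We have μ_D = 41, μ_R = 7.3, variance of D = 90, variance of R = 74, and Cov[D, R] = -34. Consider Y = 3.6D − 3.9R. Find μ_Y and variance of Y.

μ_Y = 119.13, variance of Y = 3246.66

μ_Y = 3.6·μ_D + (-3.9)·μ_R = 3.6·41 + (-3.9)·7.3 = 119.13.
variance of Y = a²·variance of D + b²·variance of R + 2ab·Cov[D, R] with a = 3.6, b = -3.9.
= 3.6²·90 + (-3.9)²·74 + 2·3.6·(-3.9)·(-34)
= 1166.4 + 1125.54 + 954.72 = 3246.66.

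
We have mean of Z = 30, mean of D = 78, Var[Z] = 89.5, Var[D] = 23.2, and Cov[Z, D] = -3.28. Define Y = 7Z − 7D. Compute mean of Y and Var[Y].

mean of Y = -336, Var[Y] = 5843.74

mean of Y = 7·mean of Z + (-7)·mean of D = 7·30 + (-7)·78 = -336.
Var[Y] = a²·Var[Z] + b²·Var[D] + 2ab·Cov[Z, D] with a = 7, b = -7.
= 7²·89.5 + (-7)²·23.2 + 2·7·(-7)·(-3.28)
= 4385.5 + 1136.8 + 321.44 = 5843.74.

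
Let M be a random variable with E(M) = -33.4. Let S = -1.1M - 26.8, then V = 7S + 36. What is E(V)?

E(S) = (-1.1)·(-33.4) + (-26.8) = 9.94.
E(V) = 7·9.94 + 36 = 105.58.

E(V) = 105.58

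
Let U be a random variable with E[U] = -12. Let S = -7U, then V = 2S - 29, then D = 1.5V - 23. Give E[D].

E[D] = 185.5

E[S] = (-7)·(-12) = 84.
E[V] = 2·84 + (-29) = 139.
E[D] = 1.5·139 + (-23) = 185.5.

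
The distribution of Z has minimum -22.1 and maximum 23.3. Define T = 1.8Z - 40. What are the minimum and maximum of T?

a = 1.8 > 0, so min(T) = a·min(Z)+b = 1.8·(-22.1) + (-40) = -79.78 and max(T) = 1.8·23.3 + (-40) = 1.94.

min(T) = -79.78, max(T) = 1.94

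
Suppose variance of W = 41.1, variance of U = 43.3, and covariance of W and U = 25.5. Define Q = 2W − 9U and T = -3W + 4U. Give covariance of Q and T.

covariance of Q and T = -912.9

By bilinearity, covariance of Q and T = ac·variance of W + bd·variance of U + (ad+bc)·covariance of W and U, with a=2, b=-9, c=-3, d=4.
ac·variance of W = 2·(-3)·41.1 = -246.6
bd·variance of U = (-9)·4·43.3 = -1558.8
(ad+bc)·covariance of W and U = (35)·25.5 = 892.5
covariance of Q and T = -246.6 + (-1558.8) + 892.5 = -912.9.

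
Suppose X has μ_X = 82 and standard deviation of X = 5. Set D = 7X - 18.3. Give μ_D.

μ_D = 555.7

D = 7X - 18.3 is linear with a = 7, b = -18.3.
μ_D = a·μ_X + b = 7·82 + (-18.3) = 555.7.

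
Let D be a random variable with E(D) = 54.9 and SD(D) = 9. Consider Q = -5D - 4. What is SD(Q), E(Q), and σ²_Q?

Q = -5D - 4 is linear with a = -5, b = -4.
SD(Q) = |a|·SD(D) = |-5|·9 = 45.
E(Q) = a·E(D) + b = (-5)·54.9 + (-4) = -278.5.
σ²_D = 9² = 81.
σ²_Q = a²·σ²_D = (-5)²·81 = 2025 (the additive constant -4 does not affect variance).

SD(Q) = 45, E(Q) = -278.5, σ²_Q = 2025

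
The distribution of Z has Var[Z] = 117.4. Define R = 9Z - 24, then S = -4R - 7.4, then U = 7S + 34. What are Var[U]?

Var[R] = 9²·117.4 = 9509.4.
Var[S] = (-4)²·9509.4 = 152150.4.
Var[U] = 7²·152150.4 = 7455369.6.

Var[U] = 7455369.6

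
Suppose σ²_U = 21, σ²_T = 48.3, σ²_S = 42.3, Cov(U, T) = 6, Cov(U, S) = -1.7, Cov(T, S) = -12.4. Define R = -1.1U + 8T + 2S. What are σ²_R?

σ²_R = 2790.89

σ²_R = a²·σ²_U + b²·σ²_T + c²·σ²_S + 2ab·Cov(U, T) + 2ac·Cov(U, S) + 2bc·Cov(T, S), with a = -1.1, b = 8, c = 2.
= 25.41 + 3091.2 + 169.2 + (-105.6) + 7.48 + (-396.8)
= 2790.89.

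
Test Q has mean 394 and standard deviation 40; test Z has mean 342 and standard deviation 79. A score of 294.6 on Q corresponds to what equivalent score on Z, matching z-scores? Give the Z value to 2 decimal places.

z = (294.6 − 394)/40 = -2.485.
Z = 342 + z·79 = 342 + (294.6 − 394)·79/40 ≈ 145.69.

Z = 145.69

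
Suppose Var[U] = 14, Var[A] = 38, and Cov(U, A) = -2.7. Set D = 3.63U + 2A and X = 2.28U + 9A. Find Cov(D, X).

Cov(D, X) = 699.3486

By bilinearity, Cov(D, X) = ac·Var[U] + bd·Var[A] + (ad+bc)·Cov(U, A), with a=3.63, b=2, c=2.28, d=9.
ac·Var[U] = 3.63·2.28·14 = 115.8696
bd·Var[A] = 2·9·38 = 684
(ad+bc)·Cov(U, A) = (37.23)·(-2.7) = -100.521
Cov(D, X) = 115.8696 + 684 + (-100.521) = 699.3486.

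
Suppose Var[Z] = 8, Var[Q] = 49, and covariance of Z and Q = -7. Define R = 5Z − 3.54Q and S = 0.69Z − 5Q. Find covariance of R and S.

covariance of R and S = 1086.9982

By bilinearity, covariance of R and S = ac·Var[Z] + bd·Var[Q] + (ad+bc)·covariance of Z and Q, with a=5, b=-3.54, c=0.69, d=-5.
ac·Var[Z] = 5·0.69·8 = 27.6
bd·Var[Q] = (-3.54)·(-5)·49 = 867.3
(ad+bc)·covariance of Z and Q = (-27.4426)·(-7) = 192.0982
covariance of R and S = 27.6 + 867.3 + 192.0982 = 1086.9982.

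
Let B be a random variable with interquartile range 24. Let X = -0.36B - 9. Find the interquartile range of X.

Under X = aB + b, IQR(X) = |a|·IQR(B) = |-0.36|·24 = 8.64 (shifts cancel; spread scales by |a|).

IQR(X) = 8.64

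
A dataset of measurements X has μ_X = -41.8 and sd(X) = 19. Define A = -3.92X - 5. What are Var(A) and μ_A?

Var(A) = 5547.2704, μ_A = 158.856

A = -3.92X - 5 is linear with a = -3.92, b = -5.
Var(X) = 19² = 361.
Var(A) = a²·Var(X) = (-3.92)²·361 = 5547.2704 (the additive constant -5 does not affect variance).
μ_A = a·μ_X + b = (-3.92)·(-41.8) + (-5) = 158.856.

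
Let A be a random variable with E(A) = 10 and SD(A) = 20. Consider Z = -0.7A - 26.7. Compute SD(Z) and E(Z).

SD(Z) = 14, E(Z) = -33.7

Z = -0.7A - 26.7 is linear with a = -0.7, b = -26.7.
SD(Z) = |a|·SD(A) = |-0.7|·20 = 14.
E(Z) = a·E(A) + b = (-0.7)·10 + (-26.7) = -33.7.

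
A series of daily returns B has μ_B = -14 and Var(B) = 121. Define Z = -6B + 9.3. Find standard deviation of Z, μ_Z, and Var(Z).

standard deviation of Z = 66, μ_Z = 93.3, Var(Z) = 4356

Z = -6B + 9.3 is linear with a = -6, b = 9.3.
standard deviation of B = √121 = 11.
standard deviation of Z = |a|·standard deviation of B = |-6|·11 = 66.
μ_Z = a·μ_B + b = (-6)·(-14) + 9.3 = 93.3.
Var(Z) = a²·Var(B) = (-6)²·121 = 4356 (the additive constant 9.3 does not affect variance).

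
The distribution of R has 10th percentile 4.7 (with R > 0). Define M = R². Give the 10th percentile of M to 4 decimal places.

10th percentile of M = 22.09

R² is increasing, so P_{10}(M) = g(P_{10}(R)) = 22.09.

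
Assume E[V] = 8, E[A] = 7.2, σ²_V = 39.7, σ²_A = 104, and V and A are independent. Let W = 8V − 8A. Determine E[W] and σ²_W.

E[W] = 8·E[V] + (-8)·E[A] = 8·8 + (-8)·7.2 = 6.4.
σ²_W = a²·σ²_V + b²·σ²_A + 2ab·Cov(V, A) with a = 8, b = -8.
Independence gives Cov(V, A) = 0.
= 8²·39.7 + (-8)²·104 + 2·8·(-8)·0
= 2540.8 + 6656 + 0 = 9196.8.

E[W] = 6.4, σ²_W = 9196.8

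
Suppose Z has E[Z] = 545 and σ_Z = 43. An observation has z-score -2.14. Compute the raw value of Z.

Z = 452.98

Z = E[Z] + z·σ_Z = 545 + (-2.14)·43 = 452.98.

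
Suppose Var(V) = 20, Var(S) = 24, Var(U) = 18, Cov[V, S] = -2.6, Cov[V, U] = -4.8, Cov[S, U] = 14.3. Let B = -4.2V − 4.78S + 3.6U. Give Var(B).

Var(B) = 683.0496

Var(B) = a²·Var(V) + b²·Var(S) + c²·Var(U) + 2ab·Cov[V, S] + 2ac·Cov[V, U] + 2bc·Cov[S, U], with a = -4.2, b = -4.78, c = 3.6.
= 352.8 + 548.3616 + 233.28 + (-104.3952) + 145.152 + (-492.1488)
= 683.0496.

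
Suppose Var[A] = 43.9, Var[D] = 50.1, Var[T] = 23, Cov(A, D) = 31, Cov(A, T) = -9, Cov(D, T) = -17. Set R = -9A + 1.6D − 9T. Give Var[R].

Var[R] = 3685.956

Var[R] = a²·Var[A] + b²·Var[D] + c²·Var[T] + 2ab·Cov(A, D) + 2ac·Cov(A, T) + 2bc·Cov(D, T), with a = -9, b = 1.6, c = -9.
= 3555.9 + 128.256 + 1863 + (-892.8) + (-1458) + 489.6
= 3685.956.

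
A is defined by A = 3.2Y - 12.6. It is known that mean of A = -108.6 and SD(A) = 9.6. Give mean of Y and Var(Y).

From A = 3.2Y - 12.6: mean of A = a·mean of Y + b, so mean of Y = (mean of A − b)/a = (-108.6 − (-12.6))/3.2 = -30.
Var(A) = 9.6² = 92.16.
Var(A) = a²·Var(Y), so Var(Y) = 92.16/3.2² = 9.

mean of Y = -30, Var(Y) = 9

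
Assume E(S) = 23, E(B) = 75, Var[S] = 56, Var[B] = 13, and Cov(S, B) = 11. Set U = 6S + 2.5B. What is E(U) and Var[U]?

E(U) = 325.5, Var[U] = 2427.25

E(U) = 6·E(S) + 2.5·E(B) = 6·23 + 2.5·75 = 325.5.
Var[U] = a²·Var[S] + b²·Var[B] + 2ab·Cov(S, B) with a = 6, b = 2.5.
= 6²·56 + 2.5²·13 + 2·6·2.5·11
= 2016 + 81.25 + 330 = 2427.25.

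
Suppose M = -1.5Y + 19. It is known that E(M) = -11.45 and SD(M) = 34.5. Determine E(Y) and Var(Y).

E(Y) = 20.3, Var(Y) = 529

From M = -1.5Y + 19: E(M) = a·E(Y) + b, so E(Y) = (E(M) − b)/a = (-11.45 − 19)/(-1.5) = 20.3.
Var(M) = 34.5² = 1190.25.
Var(M) = a²·Var(Y), so Var(Y) = 1190.25/(-1.5)² = 529.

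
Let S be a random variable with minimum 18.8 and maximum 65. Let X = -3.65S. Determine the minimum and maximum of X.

a = -3.65 < 0, so order reverses: min(X) = a·max(S)+b = (-3.65)·65 = -237.25; max(X) = a·min(S)+b = (-3.65)·18.8 = -68.62.

min(X) = -237.25, max(X) = -68.62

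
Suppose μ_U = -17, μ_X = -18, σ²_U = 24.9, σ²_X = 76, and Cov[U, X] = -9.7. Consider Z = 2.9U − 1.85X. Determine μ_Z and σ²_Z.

μ_Z = -16, σ²_Z = 573.6

μ_Z = 2.9·μ_U + (-1.85)·μ_X = 2.9·(-17) + (-1.85)·(-18) = -16.
σ²_Z = a²·σ²_U + b²·σ²_X + 2ab·Cov[U, X] with a = 2.9, b = -1.85.
= 2.9²·24.9 + (-1.85)²·76 + 2·2.9·(-1.85)·(-9.7)
= 209.409 + 260.11 + 104.081 = 573.6.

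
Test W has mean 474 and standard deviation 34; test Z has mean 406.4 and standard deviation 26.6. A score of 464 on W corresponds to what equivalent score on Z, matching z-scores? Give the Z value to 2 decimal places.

Z = 398.58

z = (464 − 474)/34 ≈ -0.2941.
Z = 406.4 + z·26.6 = 406.4 + (464 − 474)·26.6/34 ≈ 398.58.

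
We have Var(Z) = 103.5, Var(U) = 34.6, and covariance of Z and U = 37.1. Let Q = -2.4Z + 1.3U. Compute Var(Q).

Var(Q) = 423.13

Var(Q) = a²·Var(Z) + b²·Var(U) + 2ab·covariance of Z and U with a = -2.4, b = 1.3.
= (-2.4)²·103.5 + 1.3²·34.6 + 2·(-2.4)·1.3·37.1
= 596.16 + 58.474 + (-231.504) = 423.13.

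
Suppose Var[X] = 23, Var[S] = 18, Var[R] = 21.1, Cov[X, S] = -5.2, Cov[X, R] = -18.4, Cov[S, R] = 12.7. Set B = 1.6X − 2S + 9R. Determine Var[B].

Var[B] = 886.14

Var[B] = a²·Var[X] + b²·Var[S] + c²·Var[R] + 2ab·Cov[X, S] + 2ac·Cov[X, R] + 2bc·Cov[S, R], with a = 1.6, b = -2, c = 9.
= 58.88 + 72 + 1709.1 + 33.28 + (-529.92) + (-457.2)
= 886.14.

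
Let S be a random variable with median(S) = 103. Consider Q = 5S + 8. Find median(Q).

A linear map preserves order up to sign, so median(Q) = a·median(S) + b = 5·103 + 8 = 523.

median(Q) = 523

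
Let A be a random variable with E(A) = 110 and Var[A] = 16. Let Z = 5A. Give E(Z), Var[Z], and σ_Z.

Z = 5A is linear with a = 5, b = 0.
E(Z) = a·E(A) + b = 5·110 = 550.
Var[Z] = a²·Var[A] = 5²·16 = 400.
σ_A = √16 = 4.
σ_Z = |a|·σ_A = |5|·4 = 20.

E(Z) = 550, Var[Z] = 400, σ_Z = 20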